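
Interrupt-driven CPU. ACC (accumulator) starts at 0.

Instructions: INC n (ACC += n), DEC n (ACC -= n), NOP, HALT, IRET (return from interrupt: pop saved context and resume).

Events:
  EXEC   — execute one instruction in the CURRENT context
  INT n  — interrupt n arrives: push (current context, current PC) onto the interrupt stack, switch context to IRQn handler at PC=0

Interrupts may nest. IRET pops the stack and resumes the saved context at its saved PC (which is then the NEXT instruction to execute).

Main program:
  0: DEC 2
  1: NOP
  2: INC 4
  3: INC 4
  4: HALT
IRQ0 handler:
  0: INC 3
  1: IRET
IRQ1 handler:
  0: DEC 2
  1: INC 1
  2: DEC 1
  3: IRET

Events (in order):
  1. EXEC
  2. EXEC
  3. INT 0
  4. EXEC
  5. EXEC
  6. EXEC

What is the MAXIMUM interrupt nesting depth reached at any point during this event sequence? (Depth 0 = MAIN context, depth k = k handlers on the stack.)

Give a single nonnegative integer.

Answer: 1

Derivation:
Event 1 (EXEC): [MAIN] PC=0: DEC 2 -> ACC=-2 [depth=0]
Event 2 (EXEC): [MAIN] PC=1: NOP [depth=0]
Event 3 (INT 0): INT 0 arrives: push (MAIN, PC=2), enter IRQ0 at PC=0 (depth now 1) [depth=1]
Event 4 (EXEC): [IRQ0] PC=0: INC 3 -> ACC=1 [depth=1]
Event 5 (EXEC): [IRQ0] PC=1: IRET -> resume MAIN at PC=2 (depth now 0) [depth=0]
Event 6 (EXEC): [MAIN] PC=2: INC 4 -> ACC=5 [depth=0]
Max depth observed: 1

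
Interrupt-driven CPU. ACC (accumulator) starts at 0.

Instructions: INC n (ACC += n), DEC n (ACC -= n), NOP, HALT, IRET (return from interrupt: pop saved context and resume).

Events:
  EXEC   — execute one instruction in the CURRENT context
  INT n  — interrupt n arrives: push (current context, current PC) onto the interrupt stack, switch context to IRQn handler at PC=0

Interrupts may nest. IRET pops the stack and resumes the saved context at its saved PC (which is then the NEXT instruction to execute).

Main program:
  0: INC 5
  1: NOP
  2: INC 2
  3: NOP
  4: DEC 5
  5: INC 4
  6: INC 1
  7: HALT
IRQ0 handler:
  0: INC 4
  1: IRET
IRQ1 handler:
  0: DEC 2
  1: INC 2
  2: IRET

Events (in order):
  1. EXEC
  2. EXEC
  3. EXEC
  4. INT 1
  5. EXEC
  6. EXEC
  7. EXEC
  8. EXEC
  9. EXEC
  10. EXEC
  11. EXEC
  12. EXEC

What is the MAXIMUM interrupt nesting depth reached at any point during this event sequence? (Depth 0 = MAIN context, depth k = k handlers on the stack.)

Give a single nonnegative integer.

Answer: 1

Derivation:
Event 1 (EXEC): [MAIN] PC=0: INC 5 -> ACC=5 [depth=0]
Event 2 (EXEC): [MAIN] PC=1: NOP [depth=0]
Event 3 (EXEC): [MAIN] PC=2: INC 2 -> ACC=7 [depth=0]
Event 4 (INT 1): INT 1 arrives: push (MAIN, PC=3), enter IRQ1 at PC=0 (depth now 1) [depth=1]
Event 5 (EXEC): [IRQ1] PC=0: DEC 2 -> ACC=5 [depth=1]
Event 6 (EXEC): [IRQ1] PC=1: INC 2 -> ACC=7 [depth=1]
Event 7 (EXEC): [IRQ1] PC=2: IRET -> resume MAIN at PC=3 (depth now 0) [depth=0]
Event 8 (EXEC): [MAIN] PC=3: NOP [depth=0]
Event 9 (EXEC): [MAIN] PC=4: DEC 5 -> ACC=2 [depth=0]
Event 10 (EXEC): [MAIN] PC=5: INC 4 -> ACC=6 [depth=0]
Event 11 (EXEC): [MAIN] PC=6: INC 1 -> ACC=7 [depth=0]
Event 12 (EXEC): [MAIN] PC=7: HALT [depth=0]
Max depth observed: 1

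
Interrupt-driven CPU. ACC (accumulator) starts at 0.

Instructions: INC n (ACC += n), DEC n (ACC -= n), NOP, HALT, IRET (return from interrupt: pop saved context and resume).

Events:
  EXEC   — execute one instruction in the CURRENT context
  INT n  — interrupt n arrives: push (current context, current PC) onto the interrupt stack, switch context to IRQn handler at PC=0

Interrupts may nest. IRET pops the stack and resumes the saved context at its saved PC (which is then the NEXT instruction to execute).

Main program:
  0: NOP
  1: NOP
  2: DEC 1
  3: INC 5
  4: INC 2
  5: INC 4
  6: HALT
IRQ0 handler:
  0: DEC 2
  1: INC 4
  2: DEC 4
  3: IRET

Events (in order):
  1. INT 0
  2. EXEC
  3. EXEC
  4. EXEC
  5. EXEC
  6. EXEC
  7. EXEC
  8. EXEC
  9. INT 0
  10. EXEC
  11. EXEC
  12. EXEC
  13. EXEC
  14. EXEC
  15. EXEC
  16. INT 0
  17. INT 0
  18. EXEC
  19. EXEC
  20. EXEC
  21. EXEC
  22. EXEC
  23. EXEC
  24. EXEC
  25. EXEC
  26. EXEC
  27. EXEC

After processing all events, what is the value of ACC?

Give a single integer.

Answer: 2

Derivation:
Event 1 (INT 0): INT 0 arrives: push (MAIN, PC=0), enter IRQ0 at PC=0 (depth now 1)
Event 2 (EXEC): [IRQ0] PC=0: DEC 2 -> ACC=-2
Event 3 (EXEC): [IRQ0] PC=1: INC 4 -> ACC=2
Event 4 (EXEC): [IRQ0] PC=2: DEC 4 -> ACC=-2
Event 5 (EXEC): [IRQ0] PC=3: IRET -> resume MAIN at PC=0 (depth now 0)
Event 6 (EXEC): [MAIN] PC=0: NOP
Event 7 (EXEC): [MAIN] PC=1: NOP
Event 8 (EXEC): [MAIN] PC=2: DEC 1 -> ACC=-3
Event 9 (INT 0): INT 0 arrives: push (MAIN, PC=3), enter IRQ0 at PC=0 (depth now 1)
Event 10 (EXEC): [IRQ0] PC=0: DEC 2 -> ACC=-5
Event 11 (EXEC): [IRQ0] PC=1: INC 4 -> ACC=-1
Event 12 (EXEC): [IRQ0] PC=2: DEC 4 -> ACC=-5
Event 13 (EXEC): [IRQ0] PC=3: IRET -> resume MAIN at PC=3 (depth now 0)
Event 14 (EXEC): [MAIN] PC=3: INC 5 -> ACC=0
Event 15 (EXEC): [MAIN] PC=4: INC 2 -> ACC=2
Event 16 (INT 0): INT 0 arrives: push (MAIN, PC=5), enter IRQ0 at PC=0 (depth now 1)
Event 17 (INT 0): INT 0 arrives: push (IRQ0, PC=0), enter IRQ0 at PC=0 (depth now 2)
Event 18 (EXEC): [IRQ0] PC=0: DEC 2 -> ACC=0
Event 19 (EXEC): [IRQ0] PC=1: INC 4 -> ACC=4
Event 20 (EXEC): [IRQ0] PC=2: DEC 4 -> ACC=0
Event 21 (EXEC): [IRQ0] PC=3: IRET -> resume IRQ0 at PC=0 (depth now 1)
Event 22 (EXEC): [IRQ0] PC=0: DEC 2 -> ACC=-2
Event 23 (EXEC): [IRQ0] PC=1: INC 4 -> ACC=2
Event 24 (EXEC): [IRQ0] PC=2: DEC 4 -> ACC=-2
Event 25 (EXEC): [IRQ0] PC=3: IRET -> resume MAIN at PC=5 (depth now 0)
Event 26 (EXEC): [MAIN] PC=5: INC 4 -> ACC=2
Event 27 (EXEC): [MAIN] PC=6: HALT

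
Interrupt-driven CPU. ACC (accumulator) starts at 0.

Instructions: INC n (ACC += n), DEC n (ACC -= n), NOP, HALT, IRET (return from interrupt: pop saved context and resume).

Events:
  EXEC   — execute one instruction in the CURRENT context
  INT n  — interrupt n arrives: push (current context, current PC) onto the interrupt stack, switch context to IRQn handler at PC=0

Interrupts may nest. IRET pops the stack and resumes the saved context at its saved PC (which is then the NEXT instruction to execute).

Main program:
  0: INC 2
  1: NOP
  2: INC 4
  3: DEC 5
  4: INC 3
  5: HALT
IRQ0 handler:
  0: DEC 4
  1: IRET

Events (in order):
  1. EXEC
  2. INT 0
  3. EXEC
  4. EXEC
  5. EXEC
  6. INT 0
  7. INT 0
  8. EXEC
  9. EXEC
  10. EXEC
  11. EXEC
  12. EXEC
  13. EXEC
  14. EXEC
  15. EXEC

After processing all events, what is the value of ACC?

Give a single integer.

Event 1 (EXEC): [MAIN] PC=0: INC 2 -> ACC=2
Event 2 (INT 0): INT 0 arrives: push (MAIN, PC=1), enter IRQ0 at PC=0 (depth now 1)
Event 3 (EXEC): [IRQ0] PC=0: DEC 4 -> ACC=-2
Event 4 (EXEC): [IRQ0] PC=1: IRET -> resume MAIN at PC=1 (depth now 0)
Event 5 (EXEC): [MAIN] PC=1: NOP
Event 6 (INT 0): INT 0 arrives: push (MAIN, PC=2), enter IRQ0 at PC=0 (depth now 1)
Event 7 (INT 0): INT 0 arrives: push (IRQ0, PC=0), enter IRQ0 at PC=0 (depth now 2)
Event 8 (EXEC): [IRQ0] PC=0: DEC 4 -> ACC=-6
Event 9 (EXEC): [IRQ0] PC=1: IRET -> resume IRQ0 at PC=0 (depth now 1)
Event 10 (EXEC): [IRQ0] PC=0: DEC 4 -> ACC=-10
Event 11 (EXEC): [IRQ0] PC=1: IRET -> resume MAIN at PC=2 (depth now 0)
Event 12 (EXEC): [MAIN] PC=2: INC 4 -> ACC=-6
Event 13 (EXEC): [MAIN] PC=3: DEC 5 -> ACC=-11
Event 14 (EXEC): [MAIN] PC=4: INC 3 -> ACC=-8
Event 15 (EXEC): [MAIN] PC=5: HALT

Answer: -8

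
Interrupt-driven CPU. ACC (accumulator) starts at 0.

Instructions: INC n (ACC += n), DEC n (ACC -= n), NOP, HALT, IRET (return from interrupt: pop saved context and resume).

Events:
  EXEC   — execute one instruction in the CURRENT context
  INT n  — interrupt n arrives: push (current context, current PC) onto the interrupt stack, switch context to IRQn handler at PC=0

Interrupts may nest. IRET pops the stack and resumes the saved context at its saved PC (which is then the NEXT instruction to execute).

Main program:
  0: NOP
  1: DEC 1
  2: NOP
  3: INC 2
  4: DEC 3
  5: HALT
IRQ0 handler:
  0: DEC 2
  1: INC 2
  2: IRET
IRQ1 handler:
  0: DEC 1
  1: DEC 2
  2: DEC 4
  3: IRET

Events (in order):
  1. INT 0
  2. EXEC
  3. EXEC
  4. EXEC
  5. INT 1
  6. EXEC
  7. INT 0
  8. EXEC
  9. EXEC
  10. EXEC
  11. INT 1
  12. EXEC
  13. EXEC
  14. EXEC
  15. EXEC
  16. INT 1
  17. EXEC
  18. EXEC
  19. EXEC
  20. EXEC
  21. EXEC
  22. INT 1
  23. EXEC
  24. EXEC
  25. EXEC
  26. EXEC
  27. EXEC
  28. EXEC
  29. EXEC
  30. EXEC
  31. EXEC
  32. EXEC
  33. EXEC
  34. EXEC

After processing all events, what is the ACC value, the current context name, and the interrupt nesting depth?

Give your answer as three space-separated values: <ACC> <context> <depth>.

Answer: -30 MAIN 0

Derivation:
Event 1 (INT 0): INT 0 arrives: push (MAIN, PC=0), enter IRQ0 at PC=0 (depth now 1)
Event 2 (EXEC): [IRQ0] PC=0: DEC 2 -> ACC=-2
Event 3 (EXEC): [IRQ0] PC=1: INC 2 -> ACC=0
Event 4 (EXEC): [IRQ0] PC=2: IRET -> resume MAIN at PC=0 (depth now 0)
Event 5 (INT 1): INT 1 arrives: push (MAIN, PC=0), enter IRQ1 at PC=0 (depth now 1)
Event 6 (EXEC): [IRQ1] PC=0: DEC 1 -> ACC=-1
Event 7 (INT 0): INT 0 arrives: push (IRQ1, PC=1), enter IRQ0 at PC=0 (depth now 2)
Event 8 (EXEC): [IRQ0] PC=0: DEC 2 -> ACC=-3
Event 9 (EXEC): [IRQ0] PC=1: INC 2 -> ACC=-1
Event 10 (EXEC): [IRQ0] PC=2: IRET -> resume IRQ1 at PC=1 (depth now 1)
Event 11 (INT 1): INT 1 arrives: push (IRQ1, PC=1), enter IRQ1 at PC=0 (depth now 2)
Event 12 (EXEC): [IRQ1] PC=0: DEC 1 -> ACC=-2
Event 13 (EXEC): [IRQ1] PC=1: DEC 2 -> ACC=-4
Event 14 (EXEC): [IRQ1] PC=2: DEC 4 -> ACC=-8
Event 15 (EXEC): [IRQ1] PC=3: IRET -> resume IRQ1 at PC=1 (depth now 1)
Event 16 (INT 1): INT 1 arrives: push (IRQ1, PC=1), enter IRQ1 at PC=0 (depth now 2)
Event 17 (EXEC): [IRQ1] PC=0: DEC 1 -> ACC=-9
Event 18 (EXEC): [IRQ1] PC=1: DEC 2 -> ACC=-11
Event 19 (EXEC): [IRQ1] PC=2: DEC 4 -> ACC=-15
Event 20 (EXEC): [IRQ1] PC=3: IRET -> resume IRQ1 at PC=1 (depth now 1)
Event 21 (EXEC): [IRQ1] PC=1: DEC 2 -> ACC=-17
Event 22 (INT 1): INT 1 arrives: push (IRQ1, PC=2), enter IRQ1 at PC=0 (depth now 2)
Event 23 (EXEC): [IRQ1] PC=0: DEC 1 -> ACC=-18
Event 24 (EXEC): [IRQ1] PC=1: DEC 2 -> ACC=-20
Event 25 (EXEC): [IRQ1] PC=2: DEC 4 -> ACC=-24
Event 26 (EXEC): [IRQ1] PC=3: IRET -> resume IRQ1 at PC=2 (depth now 1)
Event 27 (EXEC): [IRQ1] PC=2: DEC 4 -> ACC=-28
Event 28 (EXEC): [IRQ1] PC=3: IRET -> resume MAIN at PC=0 (depth now 0)
Event 29 (EXEC): [MAIN] PC=0: NOP
Event 30 (EXEC): [MAIN] PC=1: DEC 1 -> ACC=-29
Event 31 (EXEC): [MAIN] PC=2: NOP
Event 32 (EXEC): [MAIN] PC=3: INC 2 -> ACC=-27
Event 33 (EXEC): [MAIN] PC=4: DEC 3 -> ACC=-30
Event 34 (EXEC): [MAIN] PC=5: HALT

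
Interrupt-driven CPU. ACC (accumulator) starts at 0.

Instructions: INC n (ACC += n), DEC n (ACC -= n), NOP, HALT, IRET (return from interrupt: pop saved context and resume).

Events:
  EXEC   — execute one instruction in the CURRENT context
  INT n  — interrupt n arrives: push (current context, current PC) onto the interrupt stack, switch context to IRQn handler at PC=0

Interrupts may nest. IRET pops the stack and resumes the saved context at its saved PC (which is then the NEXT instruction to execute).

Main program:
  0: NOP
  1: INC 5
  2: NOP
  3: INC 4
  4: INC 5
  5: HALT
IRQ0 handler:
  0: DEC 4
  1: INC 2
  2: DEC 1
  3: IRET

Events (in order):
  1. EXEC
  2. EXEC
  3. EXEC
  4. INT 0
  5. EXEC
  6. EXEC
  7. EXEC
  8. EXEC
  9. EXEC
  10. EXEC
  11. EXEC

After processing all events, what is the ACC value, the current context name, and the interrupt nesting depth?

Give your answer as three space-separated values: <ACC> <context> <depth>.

Answer: 11 MAIN 0

Derivation:
Event 1 (EXEC): [MAIN] PC=0: NOP
Event 2 (EXEC): [MAIN] PC=1: INC 5 -> ACC=5
Event 3 (EXEC): [MAIN] PC=2: NOP
Event 4 (INT 0): INT 0 arrives: push (MAIN, PC=3), enter IRQ0 at PC=0 (depth now 1)
Event 5 (EXEC): [IRQ0] PC=0: DEC 4 -> ACC=1
Event 6 (EXEC): [IRQ0] PC=1: INC 2 -> ACC=3
Event 7 (EXEC): [IRQ0] PC=2: DEC 1 -> ACC=2
Event 8 (EXEC): [IRQ0] PC=3: IRET -> resume MAIN at PC=3 (depth now 0)
Event 9 (EXEC): [MAIN] PC=3: INC 4 -> ACC=6
Event 10 (EXEC): [MAIN] PC=4: INC 5 -> ACC=11
Event 11 (EXEC): [MAIN] PC=5: HALT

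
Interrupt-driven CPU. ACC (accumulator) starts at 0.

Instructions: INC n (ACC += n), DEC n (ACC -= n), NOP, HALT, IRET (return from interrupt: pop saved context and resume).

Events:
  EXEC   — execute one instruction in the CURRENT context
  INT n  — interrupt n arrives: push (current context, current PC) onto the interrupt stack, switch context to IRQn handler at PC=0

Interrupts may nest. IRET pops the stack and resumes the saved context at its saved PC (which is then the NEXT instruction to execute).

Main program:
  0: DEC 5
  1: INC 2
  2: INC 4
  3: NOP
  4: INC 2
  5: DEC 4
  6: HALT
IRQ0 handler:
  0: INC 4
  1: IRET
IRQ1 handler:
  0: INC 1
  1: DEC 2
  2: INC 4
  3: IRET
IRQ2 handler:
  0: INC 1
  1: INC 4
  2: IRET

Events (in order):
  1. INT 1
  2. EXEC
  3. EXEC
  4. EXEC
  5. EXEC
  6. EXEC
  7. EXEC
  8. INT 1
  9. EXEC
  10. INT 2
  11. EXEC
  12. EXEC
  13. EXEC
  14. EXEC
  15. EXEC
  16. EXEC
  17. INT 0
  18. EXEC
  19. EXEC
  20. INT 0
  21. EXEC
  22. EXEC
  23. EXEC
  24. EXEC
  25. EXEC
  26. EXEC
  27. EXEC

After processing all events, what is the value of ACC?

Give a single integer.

Event 1 (INT 1): INT 1 arrives: push (MAIN, PC=0), enter IRQ1 at PC=0 (depth now 1)
Event 2 (EXEC): [IRQ1] PC=0: INC 1 -> ACC=1
Event 3 (EXEC): [IRQ1] PC=1: DEC 2 -> ACC=-1
Event 4 (EXEC): [IRQ1] PC=2: INC 4 -> ACC=3
Event 5 (EXEC): [IRQ1] PC=3: IRET -> resume MAIN at PC=0 (depth now 0)
Event 6 (EXEC): [MAIN] PC=0: DEC 5 -> ACC=-2
Event 7 (EXEC): [MAIN] PC=1: INC 2 -> ACC=0
Event 8 (INT 1): INT 1 arrives: push (MAIN, PC=2), enter IRQ1 at PC=0 (depth now 1)
Event 9 (EXEC): [IRQ1] PC=0: INC 1 -> ACC=1
Event 10 (INT 2): INT 2 arrives: push (IRQ1, PC=1), enter IRQ2 at PC=0 (depth now 2)
Event 11 (EXEC): [IRQ2] PC=0: INC 1 -> ACC=2
Event 12 (EXEC): [IRQ2] PC=1: INC 4 -> ACC=6
Event 13 (EXEC): [IRQ2] PC=2: IRET -> resume IRQ1 at PC=1 (depth now 1)
Event 14 (EXEC): [IRQ1] PC=1: DEC 2 -> ACC=4
Event 15 (EXEC): [IRQ1] PC=2: INC 4 -> ACC=8
Event 16 (EXEC): [IRQ1] PC=3: IRET -> resume MAIN at PC=2 (depth now 0)
Event 17 (INT 0): INT 0 arrives: push (MAIN, PC=2), enter IRQ0 at PC=0 (depth now 1)
Event 18 (EXEC): [IRQ0] PC=0: INC 4 -> ACC=12
Event 19 (EXEC): [IRQ0] PC=1: IRET -> resume MAIN at PC=2 (depth now 0)
Event 20 (INT 0): INT 0 arrives: push (MAIN, PC=2), enter IRQ0 at PC=0 (depth now 1)
Event 21 (EXEC): [IRQ0] PC=0: INC 4 -> ACC=16
Event 22 (EXEC): [IRQ0] PC=1: IRET -> resume MAIN at PC=2 (depth now 0)
Event 23 (EXEC): [MAIN] PC=2: INC 4 -> ACC=20
Event 24 (EXEC): [MAIN] PC=3: NOP
Event 25 (EXEC): [MAIN] PC=4: INC 2 -> ACC=22
Event 26 (EXEC): [MAIN] PC=5: DEC 4 -> ACC=18
Event 27 (EXEC): [MAIN] PC=6: HALT

Answer: 18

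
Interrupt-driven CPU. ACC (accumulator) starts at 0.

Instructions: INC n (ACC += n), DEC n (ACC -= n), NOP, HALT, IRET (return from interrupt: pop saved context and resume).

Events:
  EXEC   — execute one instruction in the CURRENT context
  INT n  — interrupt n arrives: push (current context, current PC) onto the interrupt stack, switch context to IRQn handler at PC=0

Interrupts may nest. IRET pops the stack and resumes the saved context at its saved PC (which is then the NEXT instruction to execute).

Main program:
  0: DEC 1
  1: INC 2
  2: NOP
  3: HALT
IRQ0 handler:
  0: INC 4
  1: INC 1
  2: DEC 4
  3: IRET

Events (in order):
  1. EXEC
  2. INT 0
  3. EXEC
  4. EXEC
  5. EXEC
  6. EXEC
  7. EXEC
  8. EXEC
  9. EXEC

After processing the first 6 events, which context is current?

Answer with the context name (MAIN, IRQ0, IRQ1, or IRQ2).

Event 1 (EXEC): [MAIN] PC=0: DEC 1 -> ACC=-1
Event 2 (INT 0): INT 0 arrives: push (MAIN, PC=1), enter IRQ0 at PC=0 (depth now 1)
Event 3 (EXEC): [IRQ0] PC=0: INC 4 -> ACC=3
Event 4 (EXEC): [IRQ0] PC=1: INC 1 -> ACC=4
Event 5 (EXEC): [IRQ0] PC=2: DEC 4 -> ACC=0
Event 6 (EXEC): [IRQ0] PC=3: IRET -> resume MAIN at PC=1 (depth now 0)

Answer: MAIN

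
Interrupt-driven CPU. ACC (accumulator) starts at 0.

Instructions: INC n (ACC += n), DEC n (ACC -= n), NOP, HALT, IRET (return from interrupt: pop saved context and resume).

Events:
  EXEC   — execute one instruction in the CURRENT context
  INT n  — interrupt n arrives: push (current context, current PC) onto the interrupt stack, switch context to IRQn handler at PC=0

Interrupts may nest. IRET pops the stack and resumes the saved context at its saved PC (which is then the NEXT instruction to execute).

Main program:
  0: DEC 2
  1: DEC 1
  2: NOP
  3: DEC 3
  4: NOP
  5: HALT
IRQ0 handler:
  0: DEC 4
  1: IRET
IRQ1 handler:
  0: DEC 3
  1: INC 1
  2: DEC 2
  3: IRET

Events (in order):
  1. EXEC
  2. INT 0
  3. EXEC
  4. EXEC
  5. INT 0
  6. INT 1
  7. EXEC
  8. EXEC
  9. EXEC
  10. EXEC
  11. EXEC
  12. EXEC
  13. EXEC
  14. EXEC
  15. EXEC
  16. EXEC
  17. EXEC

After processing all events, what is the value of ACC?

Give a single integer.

Event 1 (EXEC): [MAIN] PC=0: DEC 2 -> ACC=-2
Event 2 (INT 0): INT 0 arrives: push (MAIN, PC=1), enter IRQ0 at PC=0 (depth now 1)
Event 3 (EXEC): [IRQ0] PC=0: DEC 4 -> ACC=-6
Event 4 (EXEC): [IRQ0] PC=1: IRET -> resume MAIN at PC=1 (depth now 0)
Event 5 (INT 0): INT 0 arrives: push (MAIN, PC=1), enter IRQ0 at PC=0 (depth now 1)
Event 6 (INT 1): INT 1 arrives: push (IRQ0, PC=0), enter IRQ1 at PC=0 (depth now 2)
Event 7 (EXEC): [IRQ1] PC=0: DEC 3 -> ACC=-9
Event 8 (EXEC): [IRQ1] PC=1: INC 1 -> ACC=-8
Event 9 (EXEC): [IRQ1] PC=2: DEC 2 -> ACC=-10
Event 10 (EXEC): [IRQ1] PC=3: IRET -> resume IRQ0 at PC=0 (depth now 1)
Event 11 (EXEC): [IRQ0] PC=0: DEC 4 -> ACC=-14
Event 12 (EXEC): [IRQ0] PC=1: IRET -> resume MAIN at PC=1 (depth now 0)
Event 13 (EXEC): [MAIN] PC=1: DEC 1 -> ACC=-15
Event 14 (EXEC): [MAIN] PC=2: NOP
Event 15 (EXEC): [MAIN] PC=3: DEC 3 -> ACC=-18
Event 16 (EXEC): [MAIN] PC=4: NOP
Event 17 (EXEC): [MAIN] PC=5: HALT

Answer: -18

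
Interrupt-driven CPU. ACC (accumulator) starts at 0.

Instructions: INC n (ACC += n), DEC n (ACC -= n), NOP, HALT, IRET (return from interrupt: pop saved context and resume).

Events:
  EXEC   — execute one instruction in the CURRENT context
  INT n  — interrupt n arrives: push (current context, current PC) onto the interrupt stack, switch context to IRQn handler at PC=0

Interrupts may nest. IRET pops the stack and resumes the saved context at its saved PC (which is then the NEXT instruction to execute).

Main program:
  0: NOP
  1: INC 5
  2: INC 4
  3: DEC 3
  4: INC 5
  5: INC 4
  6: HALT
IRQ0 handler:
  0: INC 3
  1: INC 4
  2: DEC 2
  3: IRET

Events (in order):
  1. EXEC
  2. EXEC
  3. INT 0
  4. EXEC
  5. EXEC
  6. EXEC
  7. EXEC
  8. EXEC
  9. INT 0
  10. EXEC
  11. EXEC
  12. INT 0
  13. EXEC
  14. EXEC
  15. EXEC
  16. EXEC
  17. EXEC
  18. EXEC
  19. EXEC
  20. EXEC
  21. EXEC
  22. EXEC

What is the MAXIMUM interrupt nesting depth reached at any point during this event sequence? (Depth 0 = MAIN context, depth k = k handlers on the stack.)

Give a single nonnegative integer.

Answer: 2

Derivation:
Event 1 (EXEC): [MAIN] PC=0: NOP [depth=0]
Event 2 (EXEC): [MAIN] PC=1: INC 5 -> ACC=5 [depth=0]
Event 3 (INT 0): INT 0 arrives: push (MAIN, PC=2), enter IRQ0 at PC=0 (depth now 1) [depth=1]
Event 4 (EXEC): [IRQ0] PC=0: INC 3 -> ACC=8 [depth=1]
Event 5 (EXEC): [IRQ0] PC=1: INC 4 -> ACC=12 [depth=1]
Event 6 (EXEC): [IRQ0] PC=2: DEC 2 -> ACC=10 [depth=1]
Event 7 (EXEC): [IRQ0] PC=3: IRET -> resume MAIN at PC=2 (depth now 0) [depth=0]
Event 8 (EXEC): [MAIN] PC=2: INC 4 -> ACC=14 [depth=0]
Event 9 (INT 0): INT 0 arrives: push (MAIN, PC=3), enter IRQ0 at PC=0 (depth now 1) [depth=1]
Event 10 (EXEC): [IRQ0] PC=0: INC 3 -> ACC=17 [depth=1]
Event 11 (EXEC): [IRQ0] PC=1: INC 4 -> ACC=21 [depth=1]
Event 12 (INT 0): INT 0 arrives: push (IRQ0, PC=2), enter IRQ0 at PC=0 (depth now 2) [depth=2]
Event 13 (EXEC): [IRQ0] PC=0: INC 3 -> ACC=24 [depth=2]
Event 14 (EXEC): [IRQ0] PC=1: INC 4 -> ACC=28 [depth=2]
Event 15 (EXEC): [IRQ0] PC=2: DEC 2 -> ACC=26 [depth=2]
Event 16 (EXEC): [IRQ0] PC=3: IRET -> resume IRQ0 at PC=2 (depth now 1) [depth=1]
Event 17 (EXEC): [IRQ0] PC=2: DEC 2 -> ACC=24 [depth=1]
Event 18 (EXEC): [IRQ0] PC=3: IRET -> resume MAIN at PC=3 (depth now 0) [depth=0]
Event 19 (EXEC): [MAIN] PC=3: DEC 3 -> ACC=21 [depth=0]
Event 20 (EXEC): [MAIN] PC=4: INC 5 -> ACC=26 [depth=0]
Event 21 (EXEC): [MAIN] PC=5: INC 4 -> ACC=30 [depth=0]
Event 22 (EXEC): [MAIN] PC=6: HALT [depth=0]
Max depth observed: 2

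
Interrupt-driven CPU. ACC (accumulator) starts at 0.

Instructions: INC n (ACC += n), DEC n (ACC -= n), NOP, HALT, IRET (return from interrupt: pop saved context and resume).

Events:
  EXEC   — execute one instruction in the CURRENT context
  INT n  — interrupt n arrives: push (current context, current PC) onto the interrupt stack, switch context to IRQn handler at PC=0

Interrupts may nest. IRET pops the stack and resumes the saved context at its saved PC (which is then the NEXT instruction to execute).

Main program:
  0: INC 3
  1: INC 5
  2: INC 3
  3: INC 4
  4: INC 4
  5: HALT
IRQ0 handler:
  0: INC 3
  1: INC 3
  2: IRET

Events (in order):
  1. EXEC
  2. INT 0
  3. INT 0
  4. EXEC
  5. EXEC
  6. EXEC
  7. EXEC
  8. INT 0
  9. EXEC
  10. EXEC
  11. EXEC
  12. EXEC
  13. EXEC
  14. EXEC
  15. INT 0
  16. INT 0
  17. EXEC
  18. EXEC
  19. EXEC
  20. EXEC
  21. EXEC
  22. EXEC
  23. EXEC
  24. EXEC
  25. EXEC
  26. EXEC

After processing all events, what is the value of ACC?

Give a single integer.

Event 1 (EXEC): [MAIN] PC=0: INC 3 -> ACC=3
Event 2 (INT 0): INT 0 arrives: push (MAIN, PC=1), enter IRQ0 at PC=0 (depth now 1)
Event 3 (INT 0): INT 0 arrives: push (IRQ0, PC=0), enter IRQ0 at PC=0 (depth now 2)
Event 4 (EXEC): [IRQ0] PC=0: INC 3 -> ACC=6
Event 5 (EXEC): [IRQ0] PC=1: INC 3 -> ACC=9
Event 6 (EXEC): [IRQ0] PC=2: IRET -> resume IRQ0 at PC=0 (depth now 1)
Event 7 (EXEC): [IRQ0] PC=0: INC 3 -> ACC=12
Event 8 (INT 0): INT 0 arrives: push (IRQ0, PC=1), enter IRQ0 at PC=0 (depth now 2)
Event 9 (EXEC): [IRQ0] PC=0: INC 3 -> ACC=15
Event 10 (EXEC): [IRQ0] PC=1: INC 3 -> ACC=18
Event 11 (EXEC): [IRQ0] PC=2: IRET -> resume IRQ0 at PC=1 (depth now 1)
Event 12 (EXEC): [IRQ0] PC=1: INC 3 -> ACC=21
Event 13 (EXEC): [IRQ0] PC=2: IRET -> resume MAIN at PC=1 (depth now 0)
Event 14 (EXEC): [MAIN] PC=1: INC 5 -> ACC=26
Event 15 (INT 0): INT 0 arrives: push (MAIN, PC=2), enter IRQ0 at PC=0 (depth now 1)
Event 16 (INT 0): INT 0 arrives: push (IRQ0, PC=0), enter IRQ0 at PC=0 (depth now 2)
Event 17 (EXEC): [IRQ0] PC=0: INC 3 -> ACC=29
Event 18 (EXEC): [IRQ0] PC=1: INC 3 -> ACC=32
Event 19 (EXEC): [IRQ0] PC=2: IRET -> resume IRQ0 at PC=0 (depth now 1)
Event 20 (EXEC): [IRQ0] PC=0: INC 3 -> ACC=35
Event 21 (EXEC): [IRQ0] PC=1: INC 3 -> ACC=38
Event 22 (EXEC): [IRQ0] PC=2: IRET -> resume MAIN at PC=2 (depth now 0)
Event 23 (EXEC): [MAIN] PC=2: INC 3 -> ACC=41
Event 24 (EXEC): [MAIN] PC=3: INC 4 -> ACC=45
Event 25 (EXEC): [MAIN] PC=4: INC 4 -> ACC=49
Event 26 (EXEC): [MAIN] PC=5: HALT

Answer: 49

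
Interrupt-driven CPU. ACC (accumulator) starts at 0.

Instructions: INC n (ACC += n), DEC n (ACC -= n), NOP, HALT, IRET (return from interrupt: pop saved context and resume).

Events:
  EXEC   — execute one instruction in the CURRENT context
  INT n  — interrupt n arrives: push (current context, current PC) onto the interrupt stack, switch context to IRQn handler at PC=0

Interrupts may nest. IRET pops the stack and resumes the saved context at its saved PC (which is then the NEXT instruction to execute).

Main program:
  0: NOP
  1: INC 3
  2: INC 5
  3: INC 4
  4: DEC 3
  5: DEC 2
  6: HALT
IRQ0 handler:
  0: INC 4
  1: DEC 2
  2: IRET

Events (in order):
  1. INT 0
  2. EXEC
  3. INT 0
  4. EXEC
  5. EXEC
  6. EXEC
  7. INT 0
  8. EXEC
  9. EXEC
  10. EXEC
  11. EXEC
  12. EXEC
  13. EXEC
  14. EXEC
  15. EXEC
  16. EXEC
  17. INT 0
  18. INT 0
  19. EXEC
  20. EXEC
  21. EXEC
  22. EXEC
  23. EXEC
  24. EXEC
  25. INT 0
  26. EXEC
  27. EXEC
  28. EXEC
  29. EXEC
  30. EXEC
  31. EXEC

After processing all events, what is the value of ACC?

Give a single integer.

Answer: 19

Derivation:
Event 1 (INT 0): INT 0 arrives: push (MAIN, PC=0), enter IRQ0 at PC=0 (depth now 1)
Event 2 (EXEC): [IRQ0] PC=0: INC 4 -> ACC=4
Event 3 (INT 0): INT 0 arrives: push (IRQ0, PC=1), enter IRQ0 at PC=0 (depth now 2)
Event 4 (EXEC): [IRQ0] PC=0: INC 4 -> ACC=8
Event 5 (EXEC): [IRQ0] PC=1: DEC 2 -> ACC=6
Event 6 (EXEC): [IRQ0] PC=2: IRET -> resume IRQ0 at PC=1 (depth now 1)
Event 7 (INT 0): INT 0 arrives: push (IRQ0, PC=1), enter IRQ0 at PC=0 (depth now 2)
Event 8 (EXEC): [IRQ0] PC=0: INC 4 -> ACC=10
Event 9 (EXEC): [IRQ0] PC=1: DEC 2 -> ACC=8
Event 10 (EXEC): [IRQ0] PC=2: IRET -> resume IRQ0 at PC=1 (depth now 1)
Event 11 (EXEC): [IRQ0] PC=1: DEC 2 -> ACC=6
Event 12 (EXEC): [IRQ0] PC=2: IRET -> resume MAIN at PC=0 (depth now 0)
Event 13 (EXEC): [MAIN] PC=0: NOP
Event 14 (EXEC): [MAIN] PC=1: INC 3 -> ACC=9
Event 15 (EXEC): [MAIN] PC=2: INC 5 -> ACC=14
Event 16 (EXEC): [MAIN] PC=3: INC 4 -> ACC=18
Event 17 (INT 0): INT 0 arrives: push (MAIN, PC=4), enter IRQ0 at PC=0 (depth now 1)
Event 18 (INT 0): INT 0 arrives: push (IRQ0, PC=0), enter IRQ0 at PC=0 (depth now 2)
Event 19 (EXEC): [IRQ0] PC=0: INC 4 -> ACC=22
Event 20 (EXEC): [IRQ0] PC=1: DEC 2 -> ACC=20
Event 21 (EXEC): [IRQ0] PC=2: IRET -> resume IRQ0 at PC=0 (depth now 1)
Event 22 (EXEC): [IRQ0] PC=0: INC 4 -> ACC=24
Event 23 (EXEC): [IRQ0] PC=1: DEC 2 -> ACC=22
Event 24 (EXEC): [IRQ0] PC=2: IRET -> resume MAIN at PC=4 (depth now 0)
Event 25 (INT 0): INT 0 arrives: push (MAIN, PC=4), enter IRQ0 at PC=0 (depth now 1)
Event 26 (EXEC): [IRQ0] PC=0: INC 4 -> ACC=26
Event 27 (EXEC): [IRQ0] PC=1: DEC 2 -> ACC=24
Event 28 (EXEC): [IRQ0] PC=2: IRET -> resume MAIN at PC=4 (depth now 0)
Event 29 (EXEC): [MAIN] PC=4: DEC 3 -> ACC=21
Event 30 (EXEC): [MAIN] PC=5: DEC 2 -> ACC=19
Event 31 (EXEC): [MAIN] PC=6: HALT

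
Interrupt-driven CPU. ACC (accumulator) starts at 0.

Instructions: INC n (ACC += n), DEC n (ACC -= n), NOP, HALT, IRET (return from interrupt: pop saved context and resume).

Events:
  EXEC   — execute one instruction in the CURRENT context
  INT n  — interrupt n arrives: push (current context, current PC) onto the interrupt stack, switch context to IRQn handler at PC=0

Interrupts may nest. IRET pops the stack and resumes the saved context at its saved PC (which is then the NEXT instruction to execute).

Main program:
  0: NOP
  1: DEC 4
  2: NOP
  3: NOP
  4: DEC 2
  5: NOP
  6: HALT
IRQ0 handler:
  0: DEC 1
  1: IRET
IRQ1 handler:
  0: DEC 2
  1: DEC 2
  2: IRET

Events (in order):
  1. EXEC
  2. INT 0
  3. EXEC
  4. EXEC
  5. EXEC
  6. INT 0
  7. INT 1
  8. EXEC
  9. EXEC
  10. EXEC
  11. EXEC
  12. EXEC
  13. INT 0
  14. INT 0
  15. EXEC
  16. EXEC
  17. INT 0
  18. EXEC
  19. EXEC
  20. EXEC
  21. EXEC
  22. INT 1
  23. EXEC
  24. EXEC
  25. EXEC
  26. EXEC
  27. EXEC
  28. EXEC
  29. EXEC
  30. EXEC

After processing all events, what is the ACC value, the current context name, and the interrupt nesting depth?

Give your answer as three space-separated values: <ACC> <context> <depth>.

Answer: -19 MAIN 0

Derivation:
Event 1 (EXEC): [MAIN] PC=0: NOP
Event 2 (INT 0): INT 0 arrives: push (MAIN, PC=1), enter IRQ0 at PC=0 (depth now 1)
Event 3 (EXEC): [IRQ0] PC=0: DEC 1 -> ACC=-1
Event 4 (EXEC): [IRQ0] PC=1: IRET -> resume MAIN at PC=1 (depth now 0)
Event 5 (EXEC): [MAIN] PC=1: DEC 4 -> ACC=-5
Event 6 (INT 0): INT 0 arrives: push (MAIN, PC=2), enter IRQ0 at PC=0 (depth now 1)
Event 7 (INT 1): INT 1 arrives: push (IRQ0, PC=0), enter IRQ1 at PC=0 (depth now 2)
Event 8 (EXEC): [IRQ1] PC=0: DEC 2 -> ACC=-7
Event 9 (EXEC): [IRQ1] PC=1: DEC 2 -> ACC=-9
Event 10 (EXEC): [IRQ1] PC=2: IRET -> resume IRQ0 at PC=0 (depth now 1)
Event 11 (EXEC): [IRQ0] PC=0: DEC 1 -> ACC=-10
Event 12 (EXEC): [IRQ0] PC=1: IRET -> resume MAIN at PC=2 (depth now 0)
Event 13 (INT 0): INT 0 arrives: push (MAIN, PC=2), enter IRQ0 at PC=0 (depth now 1)
Event 14 (INT 0): INT 0 arrives: push (IRQ0, PC=0), enter IRQ0 at PC=0 (depth now 2)
Event 15 (EXEC): [IRQ0] PC=0: DEC 1 -> ACC=-11
Event 16 (EXEC): [IRQ0] PC=1: IRET -> resume IRQ0 at PC=0 (depth now 1)
Event 17 (INT 0): INT 0 arrives: push (IRQ0, PC=0), enter IRQ0 at PC=0 (depth now 2)
Event 18 (EXEC): [IRQ0] PC=0: DEC 1 -> ACC=-12
Event 19 (EXEC): [IRQ0] PC=1: IRET -> resume IRQ0 at PC=0 (depth now 1)
Event 20 (EXEC): [IRQ0] PC=0: DEC 1 -> ACC=-13
Event 21 (EXEC): [IRQ0] PC=1: IRET -> resume MAIN at PC=2 (depth now 0)
Event 22 (INT 1): INT 1 arrives: push (MAIN, PC=2), enter IRQ1 at PC=0 (depth now 1)
Event 23 (EXEC): [IRQ1] PC=0: DEC 2 -> ACC=-15
Event 24 (EXEC): [IRQ1] PC=1: DEC 2 -> ACC=-17
Event 25 (EXEC): [IRQ1] PC=2: IRET -> resume MAIN at PC=2 (depth now 0)
Event 26 (EXEC): [MAIN] PC=2: NOP
Event 27 (EXEC): [MAIN] PC=3: NOP
Event 28 (EXEC): [MAIN] PC=4: DEC 2 -> ACC=-19
Event 29 (EXEC): [MAIN] PC=5: NOP
Event 30 (EXEC): [MAIN] PC=6: HALT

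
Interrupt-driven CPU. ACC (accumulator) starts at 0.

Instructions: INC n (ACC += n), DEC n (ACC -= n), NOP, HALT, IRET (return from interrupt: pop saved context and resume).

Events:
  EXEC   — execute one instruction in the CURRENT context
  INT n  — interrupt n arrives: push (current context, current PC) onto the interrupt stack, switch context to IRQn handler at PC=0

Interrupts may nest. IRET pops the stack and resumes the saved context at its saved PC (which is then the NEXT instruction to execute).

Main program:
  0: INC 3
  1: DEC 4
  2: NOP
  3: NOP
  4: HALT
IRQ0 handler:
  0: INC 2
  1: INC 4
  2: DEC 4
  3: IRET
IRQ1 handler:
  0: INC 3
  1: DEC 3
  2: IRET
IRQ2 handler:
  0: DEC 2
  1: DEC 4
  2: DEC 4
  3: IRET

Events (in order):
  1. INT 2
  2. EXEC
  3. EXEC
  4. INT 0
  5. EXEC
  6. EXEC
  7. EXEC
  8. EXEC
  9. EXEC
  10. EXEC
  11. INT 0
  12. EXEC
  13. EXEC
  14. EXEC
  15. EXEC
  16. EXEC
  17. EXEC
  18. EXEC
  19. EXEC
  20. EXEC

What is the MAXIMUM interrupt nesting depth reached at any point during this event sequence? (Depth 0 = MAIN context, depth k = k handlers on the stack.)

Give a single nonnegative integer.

Event 1 (INT 2): INT 2 arrives: push (MAIN, PC=0), enter IRQ2 at PC=0 (depth now 1) [depth=1]
Event 2 (EXEC): [IRQ2] PC=0: DEC 2 -> ACC=-2 [depth=1]
Event 3 (EXEC): [IRQ2] PC=1: DEC 4 -> ACC=-6 [depth=1]
Event 4 (INT 0): INT 0 arrives: push (IRQ2, PC=2), enter IRQ0 at PC=0 (depth now 2) [depth=2]
Event 5 (EXEC): [IRQ0] PC=0: INC 2 -> ACC=-4 [depth=2]
Event 6 (EXEC): [IRQ0] PC=1: INC 4 -> ACC=0 [depth=2]
Event 7 (EXEC): [IRQ0] PC=2: DEC 4 -> ACC=-4 [depth=2]
Event 8 (EXEC): [IRQ0] PC=3: IRET -> resume IRQ2 at PC=2 (depth now 1) [depth=1]
Event 9 (EXEC): [IRQ2] PC=2: DEC 4 -> ACC=-8 [depth=1]
Event 10 (EXEC): [IRQ2] PC=3: IRET -> resume MAIN at PC=0 (depth now 0) [depth=0]
Event 11 (INT 0): INT 0 arrives: push (MAIN, PC=0), enter IRQ0 at PC=0 (depth now 1) [depth=1]
Event 12 (EXEC): [IRQ0] PC=0: INC 2 -> ACC=-6 [depth=1]
Event 13 (EXEC): [IRQ0] PC=1: INC 4 -> ACC=-2 [depth=1]
Event 14 (EXEC): [IRQ0] PC=2: DEC 4 -> ACC=-6 [depth=1]
Event 15 (EXEC): [IRQ0] PC=3: IRET -> resume MAIN at PC=0 (depth now 0) [depth=0]
Event 16 (EXEC): [MAIN] PC=0: INC 3 -> ACC=-3 [depth=0]
Event 17 (EXEC): [MAIN] PC=1: DEC 4 -> ACC=-7 [depth=0]
Event 18 (EXEC): [MAIN] PC=2: NOP [depth=0]
Event 19 (EXEC): [MAIN] PC=3: NOP [depth=0]
Event 20 (EXEC): [MAIN] PC=4: HALT [depth=0]
Max depth observed: 2

Answer: 2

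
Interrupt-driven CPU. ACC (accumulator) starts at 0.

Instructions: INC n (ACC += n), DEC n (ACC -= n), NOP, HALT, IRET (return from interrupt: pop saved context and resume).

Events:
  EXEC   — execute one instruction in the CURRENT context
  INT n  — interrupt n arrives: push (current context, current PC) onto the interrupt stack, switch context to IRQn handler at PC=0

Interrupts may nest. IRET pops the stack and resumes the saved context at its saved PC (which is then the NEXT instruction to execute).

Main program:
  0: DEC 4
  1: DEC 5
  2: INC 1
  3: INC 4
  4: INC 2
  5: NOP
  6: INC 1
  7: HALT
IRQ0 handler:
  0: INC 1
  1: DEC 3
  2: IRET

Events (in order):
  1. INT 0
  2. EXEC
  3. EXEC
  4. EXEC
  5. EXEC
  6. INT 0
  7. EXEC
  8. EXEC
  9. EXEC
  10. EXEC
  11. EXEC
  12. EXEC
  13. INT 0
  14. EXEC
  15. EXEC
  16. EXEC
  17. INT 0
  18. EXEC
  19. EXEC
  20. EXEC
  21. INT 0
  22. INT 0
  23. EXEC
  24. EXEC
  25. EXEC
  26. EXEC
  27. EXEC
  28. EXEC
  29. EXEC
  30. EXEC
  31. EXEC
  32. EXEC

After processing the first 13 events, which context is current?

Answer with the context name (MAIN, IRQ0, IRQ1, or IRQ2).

Event 1 (INT 0): INT 0 arrives: push (MAIN, PC=0), enter IRQ0 at PC=0 (depth now 1)
Event 2 (EXEC): [IRQ0] PC=0: INC 1 -> ACC=1
Event 3 (EXEC): [IRQ0] PC=1: DEC 3 -> ACC=-2
Event 4 (EXEC): [IRQ0] PC=2: IRET -> resume MAIN at PC=0 (depth now 0)
Event 5 (EXEC): [MAIN] PC=0: DEC 4 -> ACC=-6
Event 6 (INT 0): INT 0 arrives: push (MAIN, PC=1), enter IRQ0 at PC=0 (depth now 1)
Event 7 (EXEC): [IRQ0] PC=0: INC 1 -> ACC=-5
Event 8 (EXEC): [IRQ0] PC=1: DEC 3 -> ACC=-8
Event 9 (EXEC): [IRQ0] PC=2: IRET -> resume MAIN at PC=1 (depth now 0)
Event 10 (EXEC): [MAIN] PC=1: DEC 5 -> ACC=-13
Event 11 (EXEC): [MAIN] PC=2: INC 1 -> ACC=-12
Event 12 (EXEC): [MAIN] PC=3: INC 4 -> ACC=-8
Event 13 (INT 0): INT 0 arrives: push (MAIN, PC=4), enter IRQ0 at PC=0 (depth now 1)

Answer: IRQ0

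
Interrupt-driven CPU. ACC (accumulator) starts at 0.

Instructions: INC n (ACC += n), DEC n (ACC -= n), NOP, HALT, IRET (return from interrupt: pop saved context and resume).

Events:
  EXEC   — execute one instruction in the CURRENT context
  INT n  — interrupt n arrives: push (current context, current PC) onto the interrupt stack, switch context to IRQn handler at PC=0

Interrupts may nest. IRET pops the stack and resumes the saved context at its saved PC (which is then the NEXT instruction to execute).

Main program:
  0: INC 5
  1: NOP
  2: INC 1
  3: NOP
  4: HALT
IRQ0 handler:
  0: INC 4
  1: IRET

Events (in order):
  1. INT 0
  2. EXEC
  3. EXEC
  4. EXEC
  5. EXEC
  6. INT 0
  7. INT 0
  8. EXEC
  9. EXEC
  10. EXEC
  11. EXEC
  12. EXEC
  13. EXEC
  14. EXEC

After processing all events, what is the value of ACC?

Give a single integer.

Event 1 (INT 0): INT 0 arrives: push (MAIN, PC=0), enter IRQ0 at PC=0 (depth now 1)
Event 2 (EXEC): [IRQ0] PC=0: INC 4 -> ACC=4
Event 3 (EXEC): [IRQ0] PC=1: IRET -> resume MAIN at PC=0 (depth now 0)
Event 4 (EXEC): [MAIN] PC=0: INC 5 -> ACC=9
Event 5 (EXEC): [MAIN] PC=1: NOP
Event 6 (INT 0): INT 0 arrives: push (MAIN, PC=2), enter IRQ0 at PC=0 (depth now 1)
Event 7 (INT 0): INT 0 arrives: push (IRQ0, PC=0), enter IRQ0 at PC=0 (depth now 2)
Event 8 (EXEC): [IRQ0] PC=0: INC 4 -> ACC=13
Event 9 (EXEC): [IRQ0] PC=1: IRET -> resume IRQ0 at PC=0 (depth now 1)
Event 10 (EXEC): [IRQ0] PC=0: INC 4 -> ACC=17
Event 11 (EXEC): [IRQ0] PC=1: IRET -> resume MAIN at PC=2 (depth now 0)
Event 12 (EXEC): [MAIN] PC=2: INC 1 -> ACC=18
Event 13 (EXEC): [MAIN] PC=3: NOP
Event 14 (EXEC): [MAIN] PC=4: HALT

Answer: 18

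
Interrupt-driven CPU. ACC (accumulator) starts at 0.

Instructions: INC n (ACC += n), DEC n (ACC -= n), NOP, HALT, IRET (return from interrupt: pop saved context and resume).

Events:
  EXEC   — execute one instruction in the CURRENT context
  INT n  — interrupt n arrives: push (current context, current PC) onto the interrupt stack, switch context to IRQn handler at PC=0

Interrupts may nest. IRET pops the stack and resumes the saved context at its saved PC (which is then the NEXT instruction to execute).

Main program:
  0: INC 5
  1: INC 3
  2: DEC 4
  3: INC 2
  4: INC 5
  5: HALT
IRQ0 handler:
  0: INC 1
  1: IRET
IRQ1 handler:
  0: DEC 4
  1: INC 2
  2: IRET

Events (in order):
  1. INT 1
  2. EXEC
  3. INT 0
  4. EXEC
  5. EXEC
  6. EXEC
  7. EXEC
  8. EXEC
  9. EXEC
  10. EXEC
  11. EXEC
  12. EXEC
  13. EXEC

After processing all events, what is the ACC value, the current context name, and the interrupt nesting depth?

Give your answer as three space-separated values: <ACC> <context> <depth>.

Event 1 (INT 1): INT 1 arrives: push (MAIN, PC=0), enter IRQ1 at PC=0 (depth now 1)
Event 2 (EXEC): [IRQ1] PC=0: DEC 4 -> ACC=-4
Event 3 (INT 0): INT 0 arrives: push (IRQ1, PC=1), enter IRQ0 at PC=0 (depth now 2)
Event 4 (EXEC): [IRQ0] PC=0: INC 1 -> ACC=-3
Event 5 (EXEC): [IRQ0] PC=1: IRET -> resume IRQ1 at PC=1 (depth now 1)
Event 6 (EXEC): [IRQ1] PC=1: INC 2 -> ACC=-1
Event 7 (EXEC): [IRQ1] PC=2: IRET -> resume MAIN at PC=0 (depth now 0)
Event 8 (EXEC): [MAIN] PC=0: INC 5 -> ACC=4
Event 9 (EXEC): [MAIN] PC=1: INC 3 -> ACC=7
Event 10 (EXEC): [MAIN] PC=2: DEC 4 -> ACC=3
Event 11 (EXEC): [MAIN] PC=3: INC 2 -> ACC=5
Event 12 (EXEC): [MAIN] PC=4: INC 5 -> ACC=10
Event 13 (EXEC): [MAIN] PC=5: HALT

Answer: 10 MAIN 0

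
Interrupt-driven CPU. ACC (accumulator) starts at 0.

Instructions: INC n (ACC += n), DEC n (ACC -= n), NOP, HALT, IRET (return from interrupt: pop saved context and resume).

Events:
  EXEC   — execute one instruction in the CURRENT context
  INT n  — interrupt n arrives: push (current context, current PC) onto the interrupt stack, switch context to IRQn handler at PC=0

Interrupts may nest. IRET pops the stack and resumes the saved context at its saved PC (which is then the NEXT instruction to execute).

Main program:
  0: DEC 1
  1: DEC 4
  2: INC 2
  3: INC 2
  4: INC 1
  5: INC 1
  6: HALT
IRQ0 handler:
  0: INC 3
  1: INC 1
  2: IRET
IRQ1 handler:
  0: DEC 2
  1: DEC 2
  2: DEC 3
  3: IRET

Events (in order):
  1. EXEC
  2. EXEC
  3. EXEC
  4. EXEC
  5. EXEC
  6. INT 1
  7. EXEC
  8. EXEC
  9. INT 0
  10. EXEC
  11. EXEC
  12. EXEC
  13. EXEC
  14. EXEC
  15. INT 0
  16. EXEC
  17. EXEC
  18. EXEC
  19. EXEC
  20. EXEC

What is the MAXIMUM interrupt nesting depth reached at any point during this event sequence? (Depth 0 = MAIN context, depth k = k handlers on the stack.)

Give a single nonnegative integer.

Event 1 (EXEC): [MAIN] PC=0: DEC 1 -> ACC=-1 [depth=0]
Event 2 (EXEC): [MAIN] PC=1: DEC 4 -> ACC=-5 [depth=0]
Event 3 (EXEC): [MAIN] PC=2: INC 2 -> ACC=-3 [depth=0]
Event 4 (EXEC): [MAIN] PC=3: INC 2 -> ACC=-1 [depth=0]
Event 5 (EXEC): [MAIN] PC=4: INC 1 -> ACC=0 [depth=0]
Event 6 (INT 1): INT 1 arrives: push (MAIN, PC=5), enter IRQ1 at PC=0 (depth now 1) [depth=1]
Event 7 (EXEC): [IRQ1] PC=0: DEC 2 -> ACC=-2 [depth=1]
Event 8 (EXEC): [IRQ1] PC=1: DEC 2 -> ACC=-4 [depth=1]
Event 9 (INT 0): INT 0 arrives: push (IRQ1, PC=2), enter IRQ0 at PC=0 (depth now 2) [depth=2]
Event 10 (EXEC): [IRQ0] PC=0: INC 3 -> ACC=-1 [depth=2]
Event 11 (EXEC): [IRQ0] PC=1: INC 1 -> ACC=0 [depth=2]
Event 12 (EXEC): [IRQ0] PC=2: IRET -> resume IRQ1 at PC=2 (depth now 1) [depth=1]
Event 13 (EXEC): [IRQ1] PC=2: DEC 3 -> ACC=-3 [depth=1]
Event 14 (EXEC): [IRQ1] PC=3: IRET -> resume MAIN at PC=5 (depth now 0) [depth=0]
Event 15 (INT 0): INT 0 arrives: push (MAIN, PC=5), enter IRQ0 at PC=0 (depth now 1) [depth=1]
Event 16 (EXEC): [IRQ0] PC=0: INC 3 -> ACC=0 [depth=1]
Event 17 (EXEC): [IRQ0] PC=1: INC 1 -> ACC=1 [depth=1]
Event 18 (EXEC): [IRQ0] PC=2: IRET -> resume MAIN at PC=5 (depth now 0) [depth=0]
Event 19 (EXEC): [MAIN] PC=5: INC 1 -> ACC=2 [depth=0]
Event 20 (EXEC): [MAIN] PC=6: HALT [depth=0]
Max depth observed: 2

Answer: 2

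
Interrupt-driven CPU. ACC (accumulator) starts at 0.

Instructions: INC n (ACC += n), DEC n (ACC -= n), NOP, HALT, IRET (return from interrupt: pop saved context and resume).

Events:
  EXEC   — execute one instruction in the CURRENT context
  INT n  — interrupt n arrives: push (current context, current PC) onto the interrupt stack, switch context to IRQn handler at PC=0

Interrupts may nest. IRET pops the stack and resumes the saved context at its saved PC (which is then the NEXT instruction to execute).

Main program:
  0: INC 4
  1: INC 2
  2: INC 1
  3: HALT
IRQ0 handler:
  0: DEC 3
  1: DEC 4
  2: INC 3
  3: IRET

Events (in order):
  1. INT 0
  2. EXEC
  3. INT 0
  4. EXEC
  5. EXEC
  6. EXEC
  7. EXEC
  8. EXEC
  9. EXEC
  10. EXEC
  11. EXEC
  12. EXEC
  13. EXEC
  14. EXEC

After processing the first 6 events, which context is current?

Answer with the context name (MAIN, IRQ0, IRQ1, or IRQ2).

Answer: IRQ0

Derivation:
Event 1 (INT 0): INT 0 arrives: push (MAIN, PC=0), enter IRQ0 at PC=0 (depth now 1)
Event 2 (EXEC): [IRQ0] PC=0: DEC 3 -> ACC=-3
Event 3 (INT 0): INT 0 arrives: push (IRQ0, PC=1), enter IRQ0 at PC=0 (depth now 2)
Event 4 (EXEC): [IRQ0] PC=0: DEC 3 -> ACC=-6
Event 5 (EXEC): [IRQ0] PC=1: DEC 4 -> ACC=-10
Event 6 (EXEC): [IRQ0] PC=2: INC 3 -> ACC=-7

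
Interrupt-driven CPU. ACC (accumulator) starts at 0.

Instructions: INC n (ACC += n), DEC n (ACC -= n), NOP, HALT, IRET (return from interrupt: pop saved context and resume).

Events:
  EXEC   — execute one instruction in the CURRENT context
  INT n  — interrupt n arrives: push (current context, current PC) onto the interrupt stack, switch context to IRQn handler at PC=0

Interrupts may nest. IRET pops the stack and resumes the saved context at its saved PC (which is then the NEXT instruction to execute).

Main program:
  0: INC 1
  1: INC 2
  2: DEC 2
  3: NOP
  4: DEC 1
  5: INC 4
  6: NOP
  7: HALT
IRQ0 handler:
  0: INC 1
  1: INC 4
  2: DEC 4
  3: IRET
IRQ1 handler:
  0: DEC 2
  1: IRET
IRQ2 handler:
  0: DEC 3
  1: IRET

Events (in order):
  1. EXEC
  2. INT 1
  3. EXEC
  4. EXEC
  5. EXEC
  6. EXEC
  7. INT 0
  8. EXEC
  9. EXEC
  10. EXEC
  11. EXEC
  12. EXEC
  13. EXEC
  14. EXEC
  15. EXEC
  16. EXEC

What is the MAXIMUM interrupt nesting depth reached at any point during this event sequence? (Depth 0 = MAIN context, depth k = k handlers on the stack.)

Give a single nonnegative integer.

Event 1 (EXEC): [MAIN] PC=0: INC 1 -> ACC=1 [depth=0]
Event 2 (INT 1): INT 1 arrives: push (MAIN, PC=1), enter IRQ1 at PC=0 (depth now 1) [depth=1]
Event 3 (EXEC): [IRQ1] PC=0: DEC 2 -> ACC=-1 [depth=1]
Event 4 (EXEC): [IRQ1] PC=1: IRET -> resume MAIN at PC=1 (depth now 0) [depth=0]
Event 5 (EXEC): [MAIN] PC=1: INC 2 -> ACC=1 [depth=0]
Event 6 (EXEC): [MAIN] PC=2: DEC 2 -> ACC=-1 [depth=0]
Event 7 (INT 0): INT 0 arrives: push (MAIN, PC=3), enter IRQ0 at PC=0 (depth now 1) [depth=1]
Event 8 (EXEC): [IRQ0] PC=0: INC 1 -> ACC=0 [depth=1]
Event 9 (EXEC): [IRQ0] PC=1: INC 4 -> ACC=4 [depth=1]
Event 10 (EXEC): [IRQ0] PC=2: DEC 4 -> ACC=0 [depth=1]
Event 11 (EXEC): [IRQ0] PC=3: IRET -> resume MAIN at PC=3 (depth now 0) [depth=0]
Event 12 (EXEC): [MAIN] PC=3: NOP [depth=0]
Event 13 (EXEC): [MAIN] PC=4: DEC 1 -> ACC=-1 [depth=0]
Event 14 (EXEC): [MAIN] PC=5: INC 4 -> ACC=3 [depth=0]
Event 15 (EXEC): [MAIN] PC=6: NOP [depth=0]
Event 16 (EXEC): [MAIN] PC=7: HALT [depth=0]
Max depth observed: 1

Answer: 1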